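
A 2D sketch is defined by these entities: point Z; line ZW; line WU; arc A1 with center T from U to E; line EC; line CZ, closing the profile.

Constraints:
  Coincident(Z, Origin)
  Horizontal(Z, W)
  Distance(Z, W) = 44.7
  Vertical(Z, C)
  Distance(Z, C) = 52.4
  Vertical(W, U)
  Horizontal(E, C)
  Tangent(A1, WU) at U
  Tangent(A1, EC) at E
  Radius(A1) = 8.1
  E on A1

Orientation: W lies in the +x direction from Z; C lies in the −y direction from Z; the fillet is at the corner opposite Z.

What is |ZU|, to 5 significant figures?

62.933

Z is at the origin; Z and W share the same y with |ZW| = 44.7 and W on the +x side, so W = (44.700, 0.0000). ZC is vertical with |ZC| = 52.4 and C on the −y side, so C = (0.0000, -52.400). The virtual corner opposite Z is at (44.700, -52.400). Since A1 is tangent to WU there, TU ⟂ WU and A1 meets EC tangentially, so TE is at right angles to EC, with radius 8.1, so the center T sits 8.1 in from both sides at T = (36.600, -44.300). That places the tangent points at U = (44.700, -44.300) on WU and E = (36.600, -52.400) on EC. Then |ZU| = |U − Z| = 62.933.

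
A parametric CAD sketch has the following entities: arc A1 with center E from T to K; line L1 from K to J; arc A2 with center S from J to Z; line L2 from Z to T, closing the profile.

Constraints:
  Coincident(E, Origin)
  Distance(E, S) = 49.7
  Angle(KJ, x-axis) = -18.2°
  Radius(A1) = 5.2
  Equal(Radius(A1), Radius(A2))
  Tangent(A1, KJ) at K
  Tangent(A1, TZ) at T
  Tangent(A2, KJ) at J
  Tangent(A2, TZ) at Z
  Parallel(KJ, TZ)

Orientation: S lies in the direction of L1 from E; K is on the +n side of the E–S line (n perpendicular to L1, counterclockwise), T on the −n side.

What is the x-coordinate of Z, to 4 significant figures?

45.59

The slot axis is L1's direction at -18.2°, so u = (cos -18.2°, sin -18.2°) = (0.9500, -0.3123) and n = (−sin -18.2°, cos -18.2°) = (0.3123, 0.9500). E is at the origin and S lies 49.7 along u from E, so S = 49.7·u = (47.21, -15.52). Tangency of A1 to both parallel lines with radius 5.2 puts K and T at E ± 5.2·n: K = (1.624, 4.940), T = (-1.624, -4.940). Equal radii place J and Z the same way about S: J = S + 5.2·n = (48.84, -10.58), Z = S − 5.2·n = (45.59, -20.46). So Z.x = 45.59.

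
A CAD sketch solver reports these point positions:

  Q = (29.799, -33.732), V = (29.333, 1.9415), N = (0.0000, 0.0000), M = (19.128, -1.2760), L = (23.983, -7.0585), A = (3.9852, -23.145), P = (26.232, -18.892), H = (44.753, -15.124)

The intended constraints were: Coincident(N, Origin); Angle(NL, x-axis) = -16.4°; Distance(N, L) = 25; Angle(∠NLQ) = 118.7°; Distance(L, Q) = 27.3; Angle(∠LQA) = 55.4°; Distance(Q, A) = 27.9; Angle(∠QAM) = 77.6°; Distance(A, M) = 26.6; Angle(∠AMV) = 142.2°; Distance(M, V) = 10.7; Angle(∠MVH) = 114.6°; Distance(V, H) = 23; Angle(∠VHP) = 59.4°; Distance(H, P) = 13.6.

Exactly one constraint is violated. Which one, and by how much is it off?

Distance(H, P) = 13.6 — off by 5.30.

N = (0.00, 0.00) ✓; NL at -16.40° ✓; |NL| = 25.00 ✓; ∠NLQ = 118.7° ✓; |LQ| = 27.30 ✓; ∠LQA = 55.40° ✓; |QA| = 27.90 ✓; ∠QAM = 77.60° ✓; |AM| = 26.60 ✓; ∠AMV = 142.2° ✓; |MV| = 10.70 ✓; ∠MVH = 114.6° ✓; |VH| = 23.00 ✓; ∠VHP = 59.40° ✓; |HP| = 18.90 ✗.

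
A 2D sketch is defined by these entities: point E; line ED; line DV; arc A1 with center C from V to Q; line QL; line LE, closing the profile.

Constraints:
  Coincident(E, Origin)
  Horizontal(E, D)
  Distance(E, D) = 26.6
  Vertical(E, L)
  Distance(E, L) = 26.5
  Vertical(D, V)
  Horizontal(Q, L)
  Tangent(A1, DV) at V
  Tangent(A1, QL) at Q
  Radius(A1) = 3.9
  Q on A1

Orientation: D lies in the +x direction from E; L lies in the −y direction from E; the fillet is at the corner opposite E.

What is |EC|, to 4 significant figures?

32.03

E is at the origin; ED is horizontal with |ED| = 26.6 and D on the +x side, so D = (26.60, 0.000). E and L share the same x with |EL| = 26.5 and L on the −y side, so L = (0.000, -26.50). The virtual corner opposite E is at (26.60, -26.50). A1 meets DV tangentially, so CV is at right angles to DV and A1 meets QL tangentially, so CQ is at right angles to QL, with radius 3.9, so the center C sits 3.9 in from both sides at C = (22.70, -22.60). Then |EC| = |C − E| = 32.03.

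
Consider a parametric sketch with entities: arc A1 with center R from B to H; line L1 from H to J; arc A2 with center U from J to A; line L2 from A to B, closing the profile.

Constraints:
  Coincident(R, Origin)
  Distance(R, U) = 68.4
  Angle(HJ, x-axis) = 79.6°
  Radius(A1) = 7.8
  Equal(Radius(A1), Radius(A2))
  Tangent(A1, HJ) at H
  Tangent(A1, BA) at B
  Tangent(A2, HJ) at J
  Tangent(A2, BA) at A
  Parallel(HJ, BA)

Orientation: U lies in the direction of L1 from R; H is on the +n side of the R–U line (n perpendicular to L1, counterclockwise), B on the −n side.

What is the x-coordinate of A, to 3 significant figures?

20.0

The slot axis is L1's direction at 79.6°, so u = (cos 79.6°, sin 79.6°) = (0.181, 0.984) and n = (−sin 79.6°, cos 79.6°) = (-0.984, 0.181). R is at the origin and U lies 68.4 along u from R, so U = 68.4·u = (12.3, 67.3). Tangency of A1 to both parallel lines with radius 7.8 puts H and B at R ± 7.8·n: H = (-7.67, 1.41), B = (7.67, -1.41). Equal radii place J and A the same way about U: J = U + 7.8·n = (4.68, 68.7), A = U − 7.8·n = (20.0, 65.9). So A.x = 20.0.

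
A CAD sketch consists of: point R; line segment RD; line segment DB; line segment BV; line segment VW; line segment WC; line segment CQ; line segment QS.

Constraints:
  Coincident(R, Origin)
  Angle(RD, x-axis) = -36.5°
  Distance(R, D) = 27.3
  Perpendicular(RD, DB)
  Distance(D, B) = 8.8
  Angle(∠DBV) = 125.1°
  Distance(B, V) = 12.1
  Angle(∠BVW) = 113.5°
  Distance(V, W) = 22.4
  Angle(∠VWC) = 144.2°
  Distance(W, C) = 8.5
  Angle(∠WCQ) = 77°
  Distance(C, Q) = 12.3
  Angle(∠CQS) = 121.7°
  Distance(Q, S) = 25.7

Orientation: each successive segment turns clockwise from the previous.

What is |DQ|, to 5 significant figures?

21.021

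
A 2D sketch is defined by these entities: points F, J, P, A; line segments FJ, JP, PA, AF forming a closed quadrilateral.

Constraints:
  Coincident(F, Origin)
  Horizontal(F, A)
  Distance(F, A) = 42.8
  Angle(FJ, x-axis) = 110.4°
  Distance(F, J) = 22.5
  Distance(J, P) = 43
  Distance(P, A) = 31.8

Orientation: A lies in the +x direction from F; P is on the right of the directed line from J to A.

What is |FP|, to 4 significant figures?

21.45

F is at the origin; FA is horizontal with |FA| = 42.8 and A in +x, so A = (42.8, 0). FJ runs at 110.4° with |FJ| = 22.5, so J = (-7.843, 21.09). P is determined by |JP| = 43.0 and |PA| = 31.8 together: it lies at the intersection of circle(J, 43.0) and circle(A, 31.8). With |JA| = 54.86, the foot of the radical line on JA is 35.06 from J and the perpendicular offset is √(43.0² − 35.06²) = 24.89. Taking the right-of-JA solution: P = (14.96, -15.37).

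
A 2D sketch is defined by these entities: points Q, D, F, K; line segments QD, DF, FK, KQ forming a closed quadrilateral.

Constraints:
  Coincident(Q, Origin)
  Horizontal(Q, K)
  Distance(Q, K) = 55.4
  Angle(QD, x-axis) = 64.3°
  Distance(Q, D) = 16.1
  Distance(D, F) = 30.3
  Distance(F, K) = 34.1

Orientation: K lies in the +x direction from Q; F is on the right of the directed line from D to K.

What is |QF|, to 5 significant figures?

25.689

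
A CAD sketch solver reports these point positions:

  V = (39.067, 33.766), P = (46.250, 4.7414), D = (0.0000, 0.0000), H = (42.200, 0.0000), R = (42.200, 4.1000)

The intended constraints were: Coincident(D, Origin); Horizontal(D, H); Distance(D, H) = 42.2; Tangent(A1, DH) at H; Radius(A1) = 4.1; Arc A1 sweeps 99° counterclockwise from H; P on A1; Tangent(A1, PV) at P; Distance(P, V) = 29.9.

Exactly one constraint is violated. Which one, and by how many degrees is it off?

Tangent(A1, PV) at P — off by 4.90°.

D = (0.00, 0.00) ✓; D.y = 0.00, H.y = 0.00 ✓; |DH| = 42.20 ✓; ∠(RH, HD) = 90.00° ✓; |RH| = 4.100 ✓; bearing(R→P) − bearing(R→H) = 99.00° ✓; |RP| = 4.100 ✓; ∠(RP, PV) = 85.10° ✗; |PV| = 29.90 ✓.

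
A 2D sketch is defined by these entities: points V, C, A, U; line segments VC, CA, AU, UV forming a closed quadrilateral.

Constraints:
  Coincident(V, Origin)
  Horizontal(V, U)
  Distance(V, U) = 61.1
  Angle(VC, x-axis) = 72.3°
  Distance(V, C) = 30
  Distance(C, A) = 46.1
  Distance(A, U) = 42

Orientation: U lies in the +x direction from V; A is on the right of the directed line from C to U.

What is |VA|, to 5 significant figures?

27.099

Checks: VC at 72.30° ✓; |CA| = 46.10 ✓; |AU| = 42.00 ✓.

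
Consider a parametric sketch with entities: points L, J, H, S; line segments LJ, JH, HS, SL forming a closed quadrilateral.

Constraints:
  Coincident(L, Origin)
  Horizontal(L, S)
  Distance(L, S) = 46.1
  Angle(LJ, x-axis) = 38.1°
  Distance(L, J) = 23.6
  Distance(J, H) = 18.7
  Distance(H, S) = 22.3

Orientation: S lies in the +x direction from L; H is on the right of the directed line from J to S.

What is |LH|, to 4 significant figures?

24.28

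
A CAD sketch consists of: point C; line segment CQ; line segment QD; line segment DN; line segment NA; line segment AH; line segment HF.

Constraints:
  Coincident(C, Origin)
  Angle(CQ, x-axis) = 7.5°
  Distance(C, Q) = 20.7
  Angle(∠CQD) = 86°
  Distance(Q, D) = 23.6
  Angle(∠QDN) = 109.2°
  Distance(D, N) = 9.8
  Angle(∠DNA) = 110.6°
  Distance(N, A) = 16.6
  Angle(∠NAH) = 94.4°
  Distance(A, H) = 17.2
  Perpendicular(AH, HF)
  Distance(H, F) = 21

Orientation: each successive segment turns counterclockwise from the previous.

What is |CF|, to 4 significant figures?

31.87

C is at the origin; CQ runs at 7.5° with length 20.7, so Q = (20.52, 2.702). ∠CQD = 86.0° gives QD at 101.5° from the x-axis; with |QD| = 23.6, D = (15.82, 25.83). ∠QDN = 109.2° gives DN at 172.3° from the x-axis; with |DN| = 9.8, N = (6.106, 27.14). ∠DNA = 110.6° gives NA at -118.3° from the x-axis; with |NA| = 16.6, A = (-1.764, 12.53). ∠NAH = 94.4° gives AH at -32.70° from the x-axis; with |AH| = 17.2, H = (12.71, 3.233). AH ⟂ HF, so HF runs at 57.30°; with |HF| = 21.0, F = (24.06, 20.90). Then |CF| = |F − C| = 31.87.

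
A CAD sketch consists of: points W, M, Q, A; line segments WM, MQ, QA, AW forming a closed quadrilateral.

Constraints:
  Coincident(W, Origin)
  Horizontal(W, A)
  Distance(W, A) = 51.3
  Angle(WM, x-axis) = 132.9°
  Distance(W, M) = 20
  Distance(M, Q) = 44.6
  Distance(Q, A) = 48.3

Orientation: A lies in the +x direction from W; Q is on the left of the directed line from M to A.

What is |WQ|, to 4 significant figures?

45.90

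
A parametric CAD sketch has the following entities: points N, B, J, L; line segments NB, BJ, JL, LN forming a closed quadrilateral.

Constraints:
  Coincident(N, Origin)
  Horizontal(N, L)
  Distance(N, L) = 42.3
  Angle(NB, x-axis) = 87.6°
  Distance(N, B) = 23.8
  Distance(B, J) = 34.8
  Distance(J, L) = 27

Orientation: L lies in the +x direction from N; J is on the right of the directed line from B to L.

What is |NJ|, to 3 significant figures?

18.0

N is at the origin; NL is horizontal with |NL| = 42.3 and L in +x, so L = (42.3, 0). NB runs at 87.6° with |NB| = 23.8, so B = (0.997, 23.8). J is determined by |BJ| = 34.8 and |JL| = 27.0 together: it lies at the intersection of circle(B, 34.8) and circle(L, 27.0). With |BL| = 47.7, the foot of the radical line on BL is 28.9 from B and the perpendicular offset is √(34.8² − 28.9²) = 19.4. Taking the right-of-BL solution: J = (16.3, -7.45).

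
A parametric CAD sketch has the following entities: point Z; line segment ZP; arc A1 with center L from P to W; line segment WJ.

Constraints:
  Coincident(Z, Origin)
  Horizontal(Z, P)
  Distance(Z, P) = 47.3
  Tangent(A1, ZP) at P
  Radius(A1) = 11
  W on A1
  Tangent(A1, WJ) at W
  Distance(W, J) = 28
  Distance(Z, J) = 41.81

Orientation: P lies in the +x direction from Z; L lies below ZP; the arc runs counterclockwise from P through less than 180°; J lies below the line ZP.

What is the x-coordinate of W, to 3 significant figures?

37.2

Checks: |LW| = 11.00 ✓; ∠(LW, WJ) = 90.00° ✓; |WJ| = 28.00 ✓; |ZJ| = 41.81 ✓.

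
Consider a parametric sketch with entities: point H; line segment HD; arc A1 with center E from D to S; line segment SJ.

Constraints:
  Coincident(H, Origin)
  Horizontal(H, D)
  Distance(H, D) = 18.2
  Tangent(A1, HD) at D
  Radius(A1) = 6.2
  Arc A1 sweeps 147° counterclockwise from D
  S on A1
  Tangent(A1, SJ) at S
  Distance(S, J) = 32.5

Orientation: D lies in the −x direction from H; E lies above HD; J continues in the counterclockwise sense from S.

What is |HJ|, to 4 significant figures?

51.16

H is at the origin; H and D share the same y with |HD| = 18.2 and D on the −x side, so D = (-18.20, 0.000). Since A1 is tangent to HD there, ED ⟂ HD, so E = D + (0, 6.2) = (-18.20, 6.200). On A1, D sits at bearing -90° from E; a 147° counterclockwise sweep puts S at bearing 57°, so S = E + 6.2·(cos 57°, sin 57°) = (-14.82, 11.40). A1 meets SJ tangentially, so ES is at right angles to SJ, so SJ runs along (−sin 57°, cos 57°); with |SJ| = 32.5, J = (-42.08, 29.10). Then |HJ| = |J − H| = 51.16.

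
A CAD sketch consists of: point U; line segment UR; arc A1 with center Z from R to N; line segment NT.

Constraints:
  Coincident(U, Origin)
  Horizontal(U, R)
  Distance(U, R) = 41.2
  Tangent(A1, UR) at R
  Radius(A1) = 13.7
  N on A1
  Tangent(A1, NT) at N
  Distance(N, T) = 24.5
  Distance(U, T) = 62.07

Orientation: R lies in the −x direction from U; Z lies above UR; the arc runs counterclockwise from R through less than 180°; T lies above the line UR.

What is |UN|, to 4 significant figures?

38.02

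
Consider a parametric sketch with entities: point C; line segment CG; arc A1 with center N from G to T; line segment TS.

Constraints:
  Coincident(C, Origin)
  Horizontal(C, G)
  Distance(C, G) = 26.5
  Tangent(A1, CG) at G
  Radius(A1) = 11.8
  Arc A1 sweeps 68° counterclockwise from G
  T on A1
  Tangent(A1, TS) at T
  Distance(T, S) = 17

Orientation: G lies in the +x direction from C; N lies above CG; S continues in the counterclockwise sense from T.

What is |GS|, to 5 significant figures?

28.899

On A1, G sits at bearing -90° from N; a 68° counterclockwise sweep puts T at bearing -22°, so T = N + 11.8·(cos -22°, sin -22°) = (37.441, 7.3796). A1 meets TS tangentially, so NT is at right angles to TS, so TS runs along (−sin -22°, cos -22°); with |TS| = 17.0, S = (43.809, 23.142). Then |GS| = |S − G| = 28.899.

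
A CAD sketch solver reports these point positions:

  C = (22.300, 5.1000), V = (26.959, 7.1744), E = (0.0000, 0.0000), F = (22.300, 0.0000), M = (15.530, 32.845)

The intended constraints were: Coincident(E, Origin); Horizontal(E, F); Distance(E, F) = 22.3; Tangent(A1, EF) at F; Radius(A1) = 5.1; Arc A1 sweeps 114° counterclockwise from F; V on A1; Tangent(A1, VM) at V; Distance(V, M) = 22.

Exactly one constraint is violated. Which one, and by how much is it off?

Distance(V, M) = 22 — off by 6.10.

E = (0.00, 0.00) ✓; E.y = 0.00, F.y = 0.00 ✓; |EF| = 22.30 ✓; ∠(CF, FE) = 90.00° ✓; |CF| = 5.100 ✓; bearing(C→V) − bearing(C→F) = 114.0° ✓; |CV| = 5.100 ✓; ∠(CV, VM) = 90.00° ✓; |VM| = 28.10 ✗.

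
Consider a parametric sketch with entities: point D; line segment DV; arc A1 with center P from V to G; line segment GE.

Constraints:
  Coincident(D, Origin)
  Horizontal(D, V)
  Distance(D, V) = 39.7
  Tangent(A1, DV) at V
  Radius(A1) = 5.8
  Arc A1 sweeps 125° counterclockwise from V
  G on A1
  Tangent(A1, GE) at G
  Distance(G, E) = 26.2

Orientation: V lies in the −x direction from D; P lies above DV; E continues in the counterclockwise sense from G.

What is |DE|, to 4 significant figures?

58.59

D is at the origin; D and V share the same y with |DV| = 39.7 and V on the −x side, so V = (-39.70, 0.000). Tangency of A1 to DV means the radius PV is perpendicular to DV, so P = V + (0, 5.8) = (-39.70, 5.800). On A1, V sits at bearing -90° from P; a 125° counterclockwise sweep puts G at bearing 35°, so G = P + 5.8·(cos 35°, sin 35°) = (-34.95, 9.127). Since A1 is tangent to GE there, PG ⟂ GE, so GE runs along (−sin 35°, cos 35°); with |GE| = 26.2, E = (-49.98, 30.59). Then |DE| = |E − D| = 58.59.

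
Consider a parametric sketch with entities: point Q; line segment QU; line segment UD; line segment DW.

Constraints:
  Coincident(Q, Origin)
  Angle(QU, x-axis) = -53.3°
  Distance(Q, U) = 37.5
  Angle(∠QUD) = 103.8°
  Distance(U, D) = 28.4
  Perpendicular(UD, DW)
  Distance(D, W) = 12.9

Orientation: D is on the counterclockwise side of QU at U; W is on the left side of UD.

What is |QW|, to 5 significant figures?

44.133

Q is at the origin; QU runs at -53.3° with length 37.5, so U = 37.5·(cos -53.3°, sin -53.3°) = (22.411, -30.067). ∠QUD = 103.8°, so UD runs at -53.3° + (180° − 103.8°) = 22.900° from the x-axis; with |UD| = 28.4, D = U + 28.4·(cos 22.900°, sin 22.900°) = (48.573, -19.015). The perpendicularity gives DW at right angles to UD; with |DW| = 12.9 on the left of UD, W = D + 12.9·(-0.38912, 0.92119) = (43.553, -7.1322). Then |QW| = |W − Q| = 44.133.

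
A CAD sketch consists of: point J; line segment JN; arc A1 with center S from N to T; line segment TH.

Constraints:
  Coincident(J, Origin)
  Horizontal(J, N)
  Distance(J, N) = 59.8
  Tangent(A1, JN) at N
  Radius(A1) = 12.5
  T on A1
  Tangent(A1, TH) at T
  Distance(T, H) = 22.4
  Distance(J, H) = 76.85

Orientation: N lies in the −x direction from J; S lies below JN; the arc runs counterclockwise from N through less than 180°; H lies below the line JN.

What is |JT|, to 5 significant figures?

73.592

J is at the origin; J and N share the same y with |JN| = 59.8 and N on the −x side, so N = (-59.800, 0.0000). The tangent condition forces SN to be normal to JN, so S = N + (0, -12.5) = (-59.800, -12.500). Since ST ⟂ TH (tangency), |SH| = √(12.5² + 22.4²) = 25.652 regardless of where T sits on A1. So H lies on both circle(J, 76.85) and circle(S, 25.652); the below-JN intersection is H = (-67.348, -37.016). T is the foot of the tangent from H: T = (-72.025, -15.110).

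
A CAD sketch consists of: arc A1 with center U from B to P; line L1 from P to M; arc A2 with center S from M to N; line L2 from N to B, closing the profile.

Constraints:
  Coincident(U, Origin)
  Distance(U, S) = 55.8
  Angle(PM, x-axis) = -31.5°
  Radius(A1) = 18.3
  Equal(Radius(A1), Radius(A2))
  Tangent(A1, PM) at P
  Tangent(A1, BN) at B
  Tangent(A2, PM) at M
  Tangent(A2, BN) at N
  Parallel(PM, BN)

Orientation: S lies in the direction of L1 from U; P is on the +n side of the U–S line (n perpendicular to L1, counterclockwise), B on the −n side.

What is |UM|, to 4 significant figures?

58.72

Tangency of A1 to both parallel lines with radius 18.3 puts P and B at U ± 18.3·n: P = (9.562, 15.60), B = (-9.562, -15.60). Equal radii place M and N the same way about S: M = S + 18.3·n = (57.14, -13.55), N = S − 18.3·n = (38.02, -44.76). Then |UM| = |M − U| = 58.72.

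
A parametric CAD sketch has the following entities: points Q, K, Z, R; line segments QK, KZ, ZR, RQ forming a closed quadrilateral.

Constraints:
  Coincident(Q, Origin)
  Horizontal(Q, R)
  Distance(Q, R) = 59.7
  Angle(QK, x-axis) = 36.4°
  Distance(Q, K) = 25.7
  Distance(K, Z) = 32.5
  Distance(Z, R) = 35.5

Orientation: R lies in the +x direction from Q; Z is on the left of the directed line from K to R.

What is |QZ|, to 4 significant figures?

58.19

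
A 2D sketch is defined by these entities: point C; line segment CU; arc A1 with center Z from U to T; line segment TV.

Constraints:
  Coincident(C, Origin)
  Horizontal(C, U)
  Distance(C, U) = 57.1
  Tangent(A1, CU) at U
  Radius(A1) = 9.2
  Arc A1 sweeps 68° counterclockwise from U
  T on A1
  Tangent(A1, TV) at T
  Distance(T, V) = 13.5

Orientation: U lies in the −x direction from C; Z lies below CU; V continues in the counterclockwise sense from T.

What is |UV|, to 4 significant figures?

22.77

On A1, U sits at bearing 90° from Z; a 68° counterclockwise sweep puts T at bearing 158°, so T = Z + 9.2·(cos 158°, sin 158°) = (-65.63, -5.754). A1 meets TV tangentially, so ZT is at right angles to TV, so TV runs along (−sin 158°, cos 158°); with |TV| = 13.5, V = (-70.69, -18.27). Then |UV| = |V − U| = 22.77.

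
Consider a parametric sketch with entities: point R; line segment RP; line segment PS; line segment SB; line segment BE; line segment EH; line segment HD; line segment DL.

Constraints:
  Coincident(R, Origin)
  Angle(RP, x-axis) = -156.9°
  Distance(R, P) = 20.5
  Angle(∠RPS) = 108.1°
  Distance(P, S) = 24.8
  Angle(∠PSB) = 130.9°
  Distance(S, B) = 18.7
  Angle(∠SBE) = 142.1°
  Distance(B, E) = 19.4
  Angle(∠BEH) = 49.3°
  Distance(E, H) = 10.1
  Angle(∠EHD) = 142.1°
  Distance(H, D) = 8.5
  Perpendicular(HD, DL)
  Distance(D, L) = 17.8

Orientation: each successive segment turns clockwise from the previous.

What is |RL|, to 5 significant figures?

51.788

R is at the origin; RP runs at -156.9° with length 20.5, so P = (-18.856, -8.0429). ∠RPS = 108.1° gives PS at 131.20° from the x-axis; with |PS| = 24.8, S = (-35.192, 10.617). ∠PSB = 130.9° gives SB at 82.100° from the x-axis; with |SB| = 18.7, B = (-32.622, 29.140). ∠SBE = 142.1° gives BE at 44.200° from the x-axis; with |BE| = 19.4, E = (-18.714, 42.665). ∠BEH = 49.3° gives EH at -86.500° from the x-axis; with |EH| = 10.1, H = (-18.097, 32.583). ∠EHD = 142.1° gives HD at -124.40° from the x-axis; with |HD| = 8.5, D = (-22.899, 25.570). HD ⟂ DL, so DL runs at 145.60°; with |DL| = 17.8, L = (-37.586, 35.626). Then |RL| = |L − R| = 51.788.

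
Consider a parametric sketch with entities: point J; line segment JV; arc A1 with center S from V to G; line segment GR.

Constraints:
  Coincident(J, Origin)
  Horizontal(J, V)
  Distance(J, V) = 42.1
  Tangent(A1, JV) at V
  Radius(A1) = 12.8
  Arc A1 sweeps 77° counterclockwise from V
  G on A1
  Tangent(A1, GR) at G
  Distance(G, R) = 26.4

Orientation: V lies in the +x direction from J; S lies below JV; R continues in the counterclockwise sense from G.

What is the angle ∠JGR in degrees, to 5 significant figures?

95.513°

J is at the origin; J and V share the same y with |JV| = 42.1 and V on the +x side, so V = (42.100, 0.0000). The tangent condition forces SV to be normal to JV, so S = V + (0, -12.8) = (42.100, -12.800). On A1, V sits at bearing 90° from S; a 77° counterclockwise sweep puts G at bearing 167°, so G = S + 12.8·(cos 167°, sin 167°) = (29.628, -9.9206). Tangency of A1 to GR means the radius SG is perpendicular to GR, so GR runs along (−sin 167°, cos 167°); with |GR| = 26.4, R = (23.689, -35.644). Then cos ∠JGR = GJ·GR / (|GJ||GR|), giving 95.513°.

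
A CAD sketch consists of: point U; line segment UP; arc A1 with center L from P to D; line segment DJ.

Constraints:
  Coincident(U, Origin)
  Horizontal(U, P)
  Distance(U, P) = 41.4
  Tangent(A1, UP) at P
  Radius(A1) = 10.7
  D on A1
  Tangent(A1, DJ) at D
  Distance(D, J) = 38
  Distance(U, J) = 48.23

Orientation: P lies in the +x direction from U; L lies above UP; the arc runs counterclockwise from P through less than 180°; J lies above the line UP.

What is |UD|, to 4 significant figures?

51.97

U is at the origin; U and P share the same y with |UP| = 41.4 and P on the +x side, so P = (41.40, 0.000). The tangent condition forces LP to be normal to UP, so L = P + (0, 10.7) = (41.40, 10.70). Since LD ⟂ DJ (tangency), |LJ| = √(10.7² + 38.0²) = 39.48 regardless of where D sits on A1. So J lies on both circle(U, 48.23) and circle(L, 39.48); the above-UP intersection is J = (20.01, 43.88). D is the foot of the tangent from J: D = (48.49, 18.72).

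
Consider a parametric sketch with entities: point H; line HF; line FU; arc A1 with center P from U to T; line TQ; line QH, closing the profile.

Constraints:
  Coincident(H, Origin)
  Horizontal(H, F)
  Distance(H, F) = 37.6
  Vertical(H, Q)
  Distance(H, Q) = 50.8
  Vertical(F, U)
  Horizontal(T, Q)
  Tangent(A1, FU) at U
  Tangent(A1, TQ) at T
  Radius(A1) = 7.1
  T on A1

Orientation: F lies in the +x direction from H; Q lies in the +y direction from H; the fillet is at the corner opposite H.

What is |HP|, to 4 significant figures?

53.29

HQ is vertical with |HQ| = 50.8 and Q on the +y side, so Q = (0.000, 50.80). The virtual corner opposite H is at (37.60, 50.80). Tangency of A1 to FU means the radius PU is perpendicular to FU and since A1 is tangent to TQ there, PT ⟂ TQ, with radius 7.1, so the center P sits 7.1 in from both sides at P = (30.50, 43.70). Then |HP| = |P − H| = 53.29.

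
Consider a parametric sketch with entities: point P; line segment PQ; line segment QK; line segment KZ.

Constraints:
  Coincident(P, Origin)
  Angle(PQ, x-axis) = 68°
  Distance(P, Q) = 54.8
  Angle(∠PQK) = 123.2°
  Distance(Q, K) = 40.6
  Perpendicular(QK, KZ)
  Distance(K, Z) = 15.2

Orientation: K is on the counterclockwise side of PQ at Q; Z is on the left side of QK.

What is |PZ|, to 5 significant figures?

76.974

P is at the origin; PQ runs at 68.0° with length 54.8, so Q = 54.8·(cos 68.0°, sin 68.0°) = (20.528, 50.810). ∠PQK = 123.2°, so QK runs at 68.0° + (180° − 123.2°) = 124.80° from the x-axis; with |QK| = 40.6, K = Q + 40.6·(cos 124.80°, sin 124.80°) = (-2.6425, 84.148). QK ⟂ KZ; with |KZ| = 15.2 on the left of QK, Z = K + 15.2·(-0.82115, -0.57071) = (-15.124, 75.473). Then |PZ| = |Z − P| = 76.974.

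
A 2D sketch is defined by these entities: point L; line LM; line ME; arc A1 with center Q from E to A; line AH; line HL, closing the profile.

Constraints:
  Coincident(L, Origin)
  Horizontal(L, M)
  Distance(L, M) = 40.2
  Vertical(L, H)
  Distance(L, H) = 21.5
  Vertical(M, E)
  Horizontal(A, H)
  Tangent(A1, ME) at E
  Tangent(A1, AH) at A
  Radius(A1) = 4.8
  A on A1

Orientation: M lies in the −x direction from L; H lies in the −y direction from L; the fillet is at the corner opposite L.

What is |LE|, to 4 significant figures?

43.53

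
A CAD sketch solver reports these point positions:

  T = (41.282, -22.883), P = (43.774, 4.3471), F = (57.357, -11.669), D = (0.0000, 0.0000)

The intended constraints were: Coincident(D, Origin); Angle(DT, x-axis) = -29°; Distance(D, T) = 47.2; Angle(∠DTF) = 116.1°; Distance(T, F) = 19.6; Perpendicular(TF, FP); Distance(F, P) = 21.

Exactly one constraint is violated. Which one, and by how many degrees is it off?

Perpendicular(TF, FP) — off by 5.40°.

D = (0.00, 0.00) ✓; DT at -29.00° ✓; |DT| = 47.20 ✓; ∠DTF = 116.1° ✓; |TF| = 19.60 ✓; ∠(TF, FP) = 95.40° ✗; |FP| = 21.00 ✓.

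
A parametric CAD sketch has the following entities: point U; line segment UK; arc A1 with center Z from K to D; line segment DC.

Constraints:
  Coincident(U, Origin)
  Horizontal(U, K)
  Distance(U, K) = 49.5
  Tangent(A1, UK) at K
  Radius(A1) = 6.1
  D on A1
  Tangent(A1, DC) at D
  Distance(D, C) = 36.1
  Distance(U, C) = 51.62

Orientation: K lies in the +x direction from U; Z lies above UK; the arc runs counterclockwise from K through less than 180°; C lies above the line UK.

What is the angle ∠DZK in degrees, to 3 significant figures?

125°

U is at the origin; U and K share the same y with |UK| = 49.5 and K on the +x side, so K = (49.5, 0.00). A1 meets UK tangentially, so ZK is at right angles to UK, so Z = K + (0, 6.1) = (49.5, 6.10). Since ZD ⟂ DC (tangency), |ZC| = √(6.1² + 36.1²) = 36.6 regardless of where D sits on A1. So C lies on both circle(U, 51.62) and circle(Z, 36.6); the above-UK intersection is C = (33.7, 39.1). D is the foot of the tangent from C: D = (54.5, 9.62).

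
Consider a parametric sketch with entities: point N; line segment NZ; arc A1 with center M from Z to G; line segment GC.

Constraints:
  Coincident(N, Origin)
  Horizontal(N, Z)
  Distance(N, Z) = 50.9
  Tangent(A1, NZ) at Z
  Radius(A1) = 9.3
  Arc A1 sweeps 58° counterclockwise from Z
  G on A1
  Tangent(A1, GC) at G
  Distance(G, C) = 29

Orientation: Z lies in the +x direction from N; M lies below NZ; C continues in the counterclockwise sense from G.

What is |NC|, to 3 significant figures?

40.0

N is at the origin; NZ is horizontal with |NZ| = 50.9 and Z on the +x side, so Z = (50.9, 0.00). A1 meets NZ tangentially, so MZ is at right angles to NZ, so M = Z + (0, -9.3) = (50.9, -9.30). On A1, Z sits at bearing 90° from M; a 58° counterclockwise sweep puts G at bearing 148°, so G = M + 9.3·(cos 148°, sin 148°) = (43.0, -4.37). Tangency of A1 to GC means the radius MG is perpendicular to GC, so GC runs along (−sin 148°, cos 148°); with |GC| = 29.0, C = (27.6, -29.0). Then |NC| = |C − N| = 40.0.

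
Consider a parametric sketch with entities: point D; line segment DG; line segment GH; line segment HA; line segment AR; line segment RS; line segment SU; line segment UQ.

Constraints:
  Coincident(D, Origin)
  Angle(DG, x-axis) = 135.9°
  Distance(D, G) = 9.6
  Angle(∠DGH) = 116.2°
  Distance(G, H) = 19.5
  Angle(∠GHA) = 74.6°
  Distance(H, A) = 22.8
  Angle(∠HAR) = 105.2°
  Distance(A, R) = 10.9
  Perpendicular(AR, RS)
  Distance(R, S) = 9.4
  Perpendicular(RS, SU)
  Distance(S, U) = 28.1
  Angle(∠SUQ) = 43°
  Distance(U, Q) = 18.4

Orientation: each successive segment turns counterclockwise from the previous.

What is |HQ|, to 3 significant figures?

25.3

D is at the origin; DG runs at 135.9° with length 9.6, so G = (-6.89, 6.68). ∠DGH = 116.2° gives GH at -160° from the x-axis; with |GH| = 19.5, H = (-25.3, 0.107). ∠GHA = 74.6° gives HA at -54.9° from the x-axis; with |HA| = 22.8, A = (-12.1, -18.5). ∠HAR = 105.2° gives AR at 19.9° from the x-axis; with |AR| = 10.9, R = (-1.89, -14.8). AR is perpendicular to RS, so RS runs at 110°; with |RS| = 9.4, S = (-5.09, -6.00). The perpendicularity gives SU at right angles to RS, so SU runs at -160°; with |SU| = 28.1, U = (-31.5, -15.6). ∠SUQ = 43.0° gives UQ at -23.1° from the x-axis; with |UQ| = 18.4, Q = (-14.6, -22.8). Then |HQ| = |Q − H| = 25.3.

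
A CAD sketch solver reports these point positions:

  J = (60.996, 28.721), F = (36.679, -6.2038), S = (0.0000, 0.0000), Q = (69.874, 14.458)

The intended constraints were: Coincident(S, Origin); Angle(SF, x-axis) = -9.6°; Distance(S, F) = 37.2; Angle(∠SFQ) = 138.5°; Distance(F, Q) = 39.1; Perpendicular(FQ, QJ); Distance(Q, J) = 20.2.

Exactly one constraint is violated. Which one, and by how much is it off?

Distance(Q, J) = 20.2 — off by 3.40.

S = (0.00, 0.00) ✓; SF at -9.600° ✓; |SF| = 37.20 ✓; ∠SFQ = 138.5° ✓; |FQ| = 39.10 ✓; ∠(FQ, QJ) = 90.00° ✓; |QJ| = 16.80 ✗.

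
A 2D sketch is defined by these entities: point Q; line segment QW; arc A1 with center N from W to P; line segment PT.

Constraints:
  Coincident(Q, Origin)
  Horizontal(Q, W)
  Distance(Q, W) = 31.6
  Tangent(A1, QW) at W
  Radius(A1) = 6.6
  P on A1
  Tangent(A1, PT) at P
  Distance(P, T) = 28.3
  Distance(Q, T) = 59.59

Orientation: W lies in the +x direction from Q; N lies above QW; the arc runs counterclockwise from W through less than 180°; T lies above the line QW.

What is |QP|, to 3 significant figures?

36.9

Checks: ∠(NW, WQ) = 90.00° ✓; |NP| = 6.600 ✓; ∠(NP, PT) = 90.00° ✓; |PT| = 28.30 ✓; |QT| = 59.59 ✓.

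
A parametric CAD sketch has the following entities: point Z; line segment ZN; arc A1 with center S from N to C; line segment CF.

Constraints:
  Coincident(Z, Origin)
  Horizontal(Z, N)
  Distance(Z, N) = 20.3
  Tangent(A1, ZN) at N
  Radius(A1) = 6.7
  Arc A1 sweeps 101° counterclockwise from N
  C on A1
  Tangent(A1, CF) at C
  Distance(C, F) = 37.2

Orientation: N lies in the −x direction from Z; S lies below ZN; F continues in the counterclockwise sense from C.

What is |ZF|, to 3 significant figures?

48.7

Z is at the origin; ZN is horizontal with |ZN| = 20.3 and N on the −x side, so N = (-20.3, 0.00). Tangency of A1 to ZN means the radius SN is perpendicular to ZN, so S = N + (0, -6.7) = (-20.3, -6.70). On A1, N sits at bearing 90° from S; a 101° counterclockwise sweep puts C at bearing 191°, so C = S + 6.7·(cos 191°, sin 191°) = (-26.9, -7.98). A1 meets CF tangentially, so SC is at right angles to CF, so CF runs along (−sin 191°, cos 191°); with |CF| = 37.2, F = (-19.8, -44.5). Then |ZF| = |F − Z| = 48.7.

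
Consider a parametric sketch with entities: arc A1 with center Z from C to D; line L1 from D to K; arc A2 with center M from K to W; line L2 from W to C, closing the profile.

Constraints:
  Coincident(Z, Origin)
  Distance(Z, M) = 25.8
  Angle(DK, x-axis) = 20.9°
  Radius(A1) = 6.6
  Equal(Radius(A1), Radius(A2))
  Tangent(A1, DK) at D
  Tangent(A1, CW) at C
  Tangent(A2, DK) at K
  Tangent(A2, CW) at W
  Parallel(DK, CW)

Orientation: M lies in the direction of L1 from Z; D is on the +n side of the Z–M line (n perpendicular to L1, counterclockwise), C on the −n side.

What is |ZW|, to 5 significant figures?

26.631

Tangency of A1 to both parallel lines with radius 6.6 puts D and C at Z ± 6.6·n: D = (-2.3545, 6.1657), C = (2.3545, -6.1657). Equal radii place K and W the same way about M: K = M + 6.6·n = (21.748, 15.370), W = M − 6.6·n = (26.457, 3.0381). Then |ZW| = |W − Z| = 26.631.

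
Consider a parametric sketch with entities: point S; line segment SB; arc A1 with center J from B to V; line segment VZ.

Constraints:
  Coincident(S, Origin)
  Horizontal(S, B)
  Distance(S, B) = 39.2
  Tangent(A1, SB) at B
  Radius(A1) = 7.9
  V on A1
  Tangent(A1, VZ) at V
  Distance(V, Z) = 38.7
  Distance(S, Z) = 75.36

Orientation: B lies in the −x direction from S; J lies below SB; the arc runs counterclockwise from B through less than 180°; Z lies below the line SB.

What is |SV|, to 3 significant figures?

46.2

S is at the origin; S and B share the same y with |SB| = 39.2 and B on the −x side, so B = (-39.2, 0.00). Tangency of A1 to SB means the radius JB is perpendicular to SB, so J = B + (0, -7.9) = (-39.2, -7.90). Since JV ⟂ VZ (tangency), |JZ| = √(7.9² + 38.7²) = 39.5 regardless of where V sits on A1. So Z lies on both circle(S, 75.36) and circle(J, 39.5); the below-SB intersection is Z = (-65.4, -37.5). V is the foot of the tangent from Z: V = (-46.0, -3.95).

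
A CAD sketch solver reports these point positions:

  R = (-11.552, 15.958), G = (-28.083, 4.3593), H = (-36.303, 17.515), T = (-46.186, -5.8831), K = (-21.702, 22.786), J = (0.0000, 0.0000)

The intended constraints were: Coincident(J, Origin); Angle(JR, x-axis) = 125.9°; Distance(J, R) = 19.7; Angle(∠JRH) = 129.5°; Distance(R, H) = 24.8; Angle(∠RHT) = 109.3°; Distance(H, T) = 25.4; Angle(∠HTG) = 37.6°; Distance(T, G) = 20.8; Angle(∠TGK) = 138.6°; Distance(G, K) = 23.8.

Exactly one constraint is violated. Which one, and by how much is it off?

Distance(G, K) = 23.8 — off by 4.30.

J = (0.00, 0.00) ✓; JR at 125.9° ✓; |JR| = 19.70 ✓; ∠JRH = 129.5° ✓; |RH| = 24.80 ✓; ∠RHT = 109.3° ✓; |HT| = 25.40 ✓; ∠HTG = 37.60° ✓; |TG| = 20.80 ✓; ∠TGK = 138.6° ✓; |GK| = 19.50 ✗.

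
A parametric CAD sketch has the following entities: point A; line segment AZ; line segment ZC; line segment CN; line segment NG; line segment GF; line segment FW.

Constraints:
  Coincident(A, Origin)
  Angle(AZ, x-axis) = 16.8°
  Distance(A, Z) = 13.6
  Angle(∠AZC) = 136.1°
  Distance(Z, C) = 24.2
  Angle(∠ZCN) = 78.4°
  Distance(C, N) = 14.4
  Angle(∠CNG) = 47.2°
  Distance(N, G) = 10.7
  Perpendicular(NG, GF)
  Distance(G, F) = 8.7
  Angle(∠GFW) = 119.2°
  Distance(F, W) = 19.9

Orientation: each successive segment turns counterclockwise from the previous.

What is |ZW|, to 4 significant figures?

41.11

The perpendicularity gives GF at right angles to NG, so GF runs at 25.10°; with |GF| = 8.7, F = (23.56, 23.41). ∠GFW = 119.2° gives FW at 85.90° from the x-axis; with |FW| = 19.9, W = (24.98, 43.26). Then |ZW| = |W − Z| = 41.11.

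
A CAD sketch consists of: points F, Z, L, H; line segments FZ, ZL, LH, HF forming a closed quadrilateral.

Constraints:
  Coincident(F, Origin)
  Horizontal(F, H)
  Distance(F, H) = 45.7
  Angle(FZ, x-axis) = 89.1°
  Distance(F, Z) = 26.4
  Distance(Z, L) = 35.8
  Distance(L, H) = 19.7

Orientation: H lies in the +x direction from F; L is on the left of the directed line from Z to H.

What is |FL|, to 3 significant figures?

38.5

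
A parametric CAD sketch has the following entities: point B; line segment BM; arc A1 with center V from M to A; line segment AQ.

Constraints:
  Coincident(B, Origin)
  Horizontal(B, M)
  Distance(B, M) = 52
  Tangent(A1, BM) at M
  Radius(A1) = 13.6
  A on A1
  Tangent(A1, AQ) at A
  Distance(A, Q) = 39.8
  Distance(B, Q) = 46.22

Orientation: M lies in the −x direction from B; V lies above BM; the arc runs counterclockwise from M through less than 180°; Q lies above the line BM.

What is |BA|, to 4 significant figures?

40.77

B is at the origin; BM is horizontal with |BM| = 52.0 and M on the −x side, so M = (-52.00, 0.000). Tangency of A1 to BM means the radius VM is perpendicular to BM, so V = M + (0, 13.6) = (-52.00, 13.60). Since VA ⟂ AQ (tangency), |VQ| = √(13.6² + 39.8²) = 42.06 regardless of where A sits on A1. So Q lies on both circle(B, 46.22) and circle(V, 42.06); the above-BM intersection is Q = (-20.47, 41.44). A is the foot of the tangent from Q: A = (-40.19, 6.864).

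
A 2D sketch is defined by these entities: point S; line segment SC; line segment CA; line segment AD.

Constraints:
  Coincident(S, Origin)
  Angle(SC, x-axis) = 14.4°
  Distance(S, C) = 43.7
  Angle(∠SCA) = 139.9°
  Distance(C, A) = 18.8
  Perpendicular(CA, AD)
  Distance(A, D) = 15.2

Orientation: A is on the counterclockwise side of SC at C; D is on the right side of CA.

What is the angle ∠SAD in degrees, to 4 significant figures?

118.3°

S is at the origin; SC runs at 14.4° with length 43.7, so C = 43.7·(cos 14.4°, sin 14.4°) = (42.33, 10.87). ∠SCA = 139.9°, so CA runs at 14.4° + (180° − 139.9°) = 54.50° from the x-axis; with |CA| = 18.8, A = C + 18.8·(cos 54.50°, sin 54.50°) = (53.24, 26.17). CA ⟂ AD; with |AD| = 15.2 on the right of CA, D = A + 15.2·(0.8141, -0.5807) = (65.62, 17.35). Then cos ∠SAD = AS·AD / (|AS||AD|), giving 118.3°.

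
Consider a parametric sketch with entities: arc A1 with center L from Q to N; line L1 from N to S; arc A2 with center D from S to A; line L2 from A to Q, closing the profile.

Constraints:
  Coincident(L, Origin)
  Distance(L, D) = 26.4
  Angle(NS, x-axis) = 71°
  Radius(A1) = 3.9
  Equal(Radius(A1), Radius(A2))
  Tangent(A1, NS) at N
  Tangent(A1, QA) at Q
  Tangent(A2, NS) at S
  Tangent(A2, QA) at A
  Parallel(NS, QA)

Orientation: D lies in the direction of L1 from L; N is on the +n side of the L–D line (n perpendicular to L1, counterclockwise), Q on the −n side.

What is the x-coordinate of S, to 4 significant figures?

4.907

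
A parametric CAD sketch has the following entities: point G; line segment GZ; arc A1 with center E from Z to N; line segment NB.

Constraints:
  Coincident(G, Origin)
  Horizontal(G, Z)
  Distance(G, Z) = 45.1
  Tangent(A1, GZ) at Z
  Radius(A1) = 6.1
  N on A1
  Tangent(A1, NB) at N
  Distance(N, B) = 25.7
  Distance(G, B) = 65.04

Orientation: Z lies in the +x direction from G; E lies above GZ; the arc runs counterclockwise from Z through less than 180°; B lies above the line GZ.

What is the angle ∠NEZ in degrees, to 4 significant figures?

73.62°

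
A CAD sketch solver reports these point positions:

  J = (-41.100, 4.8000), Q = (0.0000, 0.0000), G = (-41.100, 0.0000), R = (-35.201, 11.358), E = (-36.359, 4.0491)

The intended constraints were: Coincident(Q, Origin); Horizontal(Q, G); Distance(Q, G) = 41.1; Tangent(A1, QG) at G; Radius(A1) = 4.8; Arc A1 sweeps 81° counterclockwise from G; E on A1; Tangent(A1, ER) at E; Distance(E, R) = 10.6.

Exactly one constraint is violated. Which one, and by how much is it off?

Distance(E, R) = 10.6 — off by 3.20.

Q = (0.00, 0.00) ✓; Q.y = 0.00, G.y = 0.00 ✓; |QG| = 41.10 ✓; ∠(JG, GQ) = 90.00° ✓; |JG| = 4.800 ✓; bearing(J→E) − bearing(J→G) = 81.00° ✓; |JE| = 4.800 ✓; ∠(JE, ER) = 90.00° ✓; |ER| = 7.400 ✗.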